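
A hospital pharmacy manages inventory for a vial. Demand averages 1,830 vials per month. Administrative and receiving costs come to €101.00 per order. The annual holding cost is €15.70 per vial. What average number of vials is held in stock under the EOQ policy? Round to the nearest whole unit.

Annual demand D = 1,830 × 12 = 21,960.
The optimal lot size = √(2DS/H) = √(2 × 21,960 × 101 / 15.7) ≈ 531.55.
Average inventory = Q*/2 ≈ 531.55 / 2 = 265.774.

Average inventory ≈ 266 vials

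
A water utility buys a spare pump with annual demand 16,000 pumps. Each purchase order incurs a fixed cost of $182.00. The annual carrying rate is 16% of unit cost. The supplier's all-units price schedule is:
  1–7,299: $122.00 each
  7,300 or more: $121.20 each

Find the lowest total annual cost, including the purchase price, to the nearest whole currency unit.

Holding cost per unit per year at price C is H = 0.16·C.
Evaluate total cost at each tier's feasible EOQ or, if the EOQ is below the tier, at the tier's minimum quantity.
EOQ at $122.00 = 546.2 (feasible in tier 1): TC = 16,000×$122.00 + (16,000/546.2)×182 + (546.2/2)×0.16×$122.00 = $1,962,662.29.
EOQ at $121.20 = 548.0 < 7300, so use break Q=7300: TC = 16,000×$121.20 + (16,000/7300.0)×182 + (7300.0/2)×0.16×$121.20 = $2,010,379.70.
Lowest total cost among the candidates is at Q = 546.2.

TC* ≈ $1,962,662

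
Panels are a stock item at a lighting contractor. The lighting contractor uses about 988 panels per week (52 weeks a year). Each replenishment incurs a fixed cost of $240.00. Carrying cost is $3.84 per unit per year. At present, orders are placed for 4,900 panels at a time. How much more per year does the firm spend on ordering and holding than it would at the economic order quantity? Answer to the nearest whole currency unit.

Extra cost ≈ $2,193 per year

Annual demand D = 988 × 52 = 51,376.
EOQ = √(2DS/H) = √(2 × 51,376 × 240 / 3.84) ≈ 2534.17.
Cost at Q* = (D/Q*)S + (Q*/2)H = √(2DSH) ≈ $9,731.20.
Cost at Q = 4,900: (51,376/4,900)×240 + (4,900/2)×3.84 = $2,516.38 + $9,408.00 = $11,924.38.
Excess = $11,924.38 − $9,731.20 = $2,193.18.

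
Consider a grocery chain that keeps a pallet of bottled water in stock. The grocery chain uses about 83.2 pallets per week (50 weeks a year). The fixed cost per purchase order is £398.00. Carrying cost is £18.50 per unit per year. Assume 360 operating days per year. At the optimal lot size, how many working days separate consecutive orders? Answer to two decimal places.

Annual demand D = 83.2 × 50 = 4,160.
The optimal lot size = √(2DS/H) = √(2 × 4,160 × 398 / 18.5) ≈ 423.07.
Cycle time = Q*/D × 360 = 423.07 / 4,160 × 360 ≈ 36.612 days.

T ≈ 36.61 days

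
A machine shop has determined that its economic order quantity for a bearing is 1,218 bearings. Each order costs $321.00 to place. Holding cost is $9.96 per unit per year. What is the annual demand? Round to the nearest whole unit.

D ≈ 23,015 bearings per year

Invert the EOQ relation Q*² = 2DS/H.
From Q* = √(2DS/H): D = Q*²H / (2S) = 1,218² × 9.96 / (2 × 321) = 23015.419.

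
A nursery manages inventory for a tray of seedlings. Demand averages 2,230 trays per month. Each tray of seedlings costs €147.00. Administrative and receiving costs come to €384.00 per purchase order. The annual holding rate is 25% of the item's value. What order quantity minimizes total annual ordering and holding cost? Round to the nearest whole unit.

Annual demand D = 2,230 × 12 = 26,760.
Holding cost H = 0.25 × €147.00 = €36.7500 per unit per year.
EOQ = √(2DS / H) = √(2 × 26,760 × 384 / 36.75).
= √(20,551,680 / 36.75) = √559,229.3878 ≈ 747.816.

Q* ≈ 748 trays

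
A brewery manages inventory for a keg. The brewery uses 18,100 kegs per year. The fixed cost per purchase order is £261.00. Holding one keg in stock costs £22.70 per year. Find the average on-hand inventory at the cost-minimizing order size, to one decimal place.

The optimal lot size = √(2DS/H) = √(2 × 18,100 × 261 / 22.7) ≈ 645.15.
Average inventory = Q*/2 ≈ 645.15 / 2 = 322.576.

Average inventory ≈ 322.6 kegs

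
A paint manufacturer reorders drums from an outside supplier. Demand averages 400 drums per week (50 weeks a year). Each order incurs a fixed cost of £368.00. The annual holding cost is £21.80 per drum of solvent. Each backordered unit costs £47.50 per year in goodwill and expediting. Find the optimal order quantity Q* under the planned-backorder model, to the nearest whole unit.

Annual demand D = 400 × 50 = 20,000.
With planned backorders, Q* = √(2DS/H) · √((H+B)/B).
√(2DS/H) = √(2 × 20,000 × 368 / 21.8) = 821.723.
√((H+B)/B) = √((21.8+47.5)/47.5) = 1.2079.
Q* ≈ 992.534.

Q* ≈ 993 drums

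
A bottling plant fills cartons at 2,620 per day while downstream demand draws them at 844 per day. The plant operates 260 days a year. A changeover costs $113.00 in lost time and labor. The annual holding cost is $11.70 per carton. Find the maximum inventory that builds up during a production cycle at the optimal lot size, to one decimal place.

I_max ≈ 1,695.1 cartons

Annual demand D = 844 × 260 = 219,440.
Production build-up factor (1 − d/p) = 1 − 844/2,620 = 0.6779.
Q* = √(2DS / (H(1 − d/p))) = √(2 × 219,440 × 113 / (11.7 × 0.6779)).
= √(49,593,440 / 7.931) ≈ 2500.624.
Maximum inventory = Q*(1 − d/p) = 2500.624 × 0.6779 ≈ 1695.079.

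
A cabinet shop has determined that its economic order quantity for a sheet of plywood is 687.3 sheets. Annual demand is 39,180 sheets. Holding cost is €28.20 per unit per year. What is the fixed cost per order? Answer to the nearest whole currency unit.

S ≈ €170

The basic EOQ model gives Q* = √(2DS/H); rearrange for the unknown.
From Q* = √(2DS/H): S = Q*²H / (2D) = 687.3² × 28.2 / (2 × 39,180) = 169.9994.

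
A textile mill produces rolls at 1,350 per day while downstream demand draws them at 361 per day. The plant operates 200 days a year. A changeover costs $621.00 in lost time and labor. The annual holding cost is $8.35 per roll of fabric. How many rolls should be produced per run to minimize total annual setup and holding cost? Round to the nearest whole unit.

Annual demand D = 361 × 200 = 72,200.
Production build-up factor (1 − d/p) = 1 − 361/1,350 = 0.7326.
Q* = √(2DS / (H(1 − d/p))) = √(2 × 72,200 × 621 / (8.35 × 0.7326)).
= √(89,672,400 / 6.1171) ≈ 3828.731.

Q* ≈ 3,829 rolls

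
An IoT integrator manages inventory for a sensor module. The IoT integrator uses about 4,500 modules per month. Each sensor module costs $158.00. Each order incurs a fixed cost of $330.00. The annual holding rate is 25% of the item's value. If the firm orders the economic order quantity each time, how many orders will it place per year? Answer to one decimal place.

N ≈ 56.8 orders per year

Annual demand D = 4,500 × 12 = 54,000.
Holding cost H = 0.25 × $158.00 = $39.5000 per unit per year.
The optimal lot size = √(2DS/H) = √(2 × 54,000 × 330 / 39.5) ≈ 949.88.
Orders per year = D / Q* = 54,000 / 949.88 ≈ 56.849.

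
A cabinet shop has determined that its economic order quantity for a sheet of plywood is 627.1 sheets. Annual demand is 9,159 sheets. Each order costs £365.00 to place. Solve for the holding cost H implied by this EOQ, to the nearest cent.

The basic EOQ model gives Q* = √(2DS/H); rearrange for the unknown.
From Q* = √(2DS/H): H = 2DS / Q*² = 2 × 9,159 × 365 / 627.1² = 17.0019.

H ≈ £17.00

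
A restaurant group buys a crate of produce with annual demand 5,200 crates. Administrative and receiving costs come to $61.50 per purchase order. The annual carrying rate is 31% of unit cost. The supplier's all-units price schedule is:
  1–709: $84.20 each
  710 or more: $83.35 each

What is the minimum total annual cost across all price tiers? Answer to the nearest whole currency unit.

TC* ≈ $441,926

Holding cost per unit per year at price C is H = 0.31·C.
For each price level, check whether its EOQ is feasible; otherwise the best quantity at that price is the breakpoint.
EOQ at $84.20 = 156.5 (feasible in tier 1): TC = 5,200×$84.20 + (5,200/156.5)×61.5 + (156.5/2)×0.31×$84.20 = $441,925.93.
EOQ at $83.35 = 157.3 < 710, so use break Q=710: TC = 5,200×$83.35 + (5,200/710.0)×61.5 + (710.0/2)×0.31×$83.35 = $443,043.09.
Lowest total cost among the candidates is at Q = 156.5.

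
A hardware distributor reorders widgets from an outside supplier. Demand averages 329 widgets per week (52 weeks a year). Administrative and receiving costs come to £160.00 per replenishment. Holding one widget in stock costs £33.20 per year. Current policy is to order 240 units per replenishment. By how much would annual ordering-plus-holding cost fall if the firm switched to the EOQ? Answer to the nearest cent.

Annual demand D = 329 × 52 = 17,108.
EOQ = √(2DS/H) = √(2 × 17,108 × 160 / 33.2) ≈ 406.07.
Cost at Q* = (D/Q*)S + (Q*/2)H = √(2DSH) ≈ £13,481.67.
Cost at Q = 240: (17,108/240)×160 + (240/2)×33.2 = £11,405.33 + £3,984.00 = £15,389.33.
Excess = £15,389.33 − £13,481.67 = £1,907.66.

Extra cost ≈ £1,907.66 per year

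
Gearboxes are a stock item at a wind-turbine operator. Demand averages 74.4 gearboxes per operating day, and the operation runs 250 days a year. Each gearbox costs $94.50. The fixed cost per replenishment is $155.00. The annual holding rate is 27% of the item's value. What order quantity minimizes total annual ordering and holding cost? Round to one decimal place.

Annual demand D = 74.4 × 250 = 18,600.
Holding cost H = 0.27 × $94.50 = $25.5150 per unit per year.
EOQ = √(2DS / H) = √(2 × 18,600 × 155 / 25.515).
= √(5,766,000 / 25.515) = √225,984.7149 ≈ 475.378.

Q* ≈ 475.4 gearboxes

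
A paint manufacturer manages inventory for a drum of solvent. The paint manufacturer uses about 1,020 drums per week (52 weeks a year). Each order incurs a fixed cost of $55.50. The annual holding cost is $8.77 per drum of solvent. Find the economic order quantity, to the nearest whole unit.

Annual demand D = 1,020 × 52 = 53,040.
EOQ = √(2DS / H) = √(2 × 53,040 × 55.5 / 8.77).
= √(5,887,440 / 8.77) = √671,315.8495 ≈ 819.339.

Q* ≈ 819 drums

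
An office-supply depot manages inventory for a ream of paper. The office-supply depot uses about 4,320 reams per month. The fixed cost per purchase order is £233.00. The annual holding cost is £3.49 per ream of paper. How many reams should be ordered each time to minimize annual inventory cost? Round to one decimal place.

Q* ≈ 2,631.0 reams

Annual demand D = 4,320 × 12 = 51,840.
EOQ = √(2DS / H) = √(2 × 51,840 × 233 / 3.49).
= √(24,157,440 / 3.49) = √6,921,902.5788 ≈ 2630.951.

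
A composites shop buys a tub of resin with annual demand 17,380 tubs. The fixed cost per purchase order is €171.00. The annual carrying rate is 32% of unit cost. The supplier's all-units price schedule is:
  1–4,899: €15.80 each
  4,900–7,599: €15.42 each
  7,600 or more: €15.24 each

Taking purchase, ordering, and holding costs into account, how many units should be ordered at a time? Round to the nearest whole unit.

Q* ≈ 1,084 tubs

Holding cost per unit per year at price C is H = 0.32·C.
Candidates are each tier's EOQ (if it falls in that tier) and each price-break quantity.
EOQ at €15.80 = 1084.3 (feasible in tier 1): TC = 17,380×€15.80 + (17,380/1084.3)×171 + (1084.3/2)×0.32×€15.80 = €280,086.03.
EOQ at €15.42 = 1097.5 < 4900, so use break Q=4900: TC = 17,380×€15.42 + (17,380/4900.0)×171 + (4900.0/2)×0.32×€15.42 = €280,695.41.
EOQ at €15.24 = 1104.0 < 7600, so use break Q=7600: TC = 17,380×€15.24 + (17,380/7600.0)×171 + (7600.0/2)×0.32×€15.24 = €283,794.09.
Lowest total cost is €280,086.03 at Q = 1084.3.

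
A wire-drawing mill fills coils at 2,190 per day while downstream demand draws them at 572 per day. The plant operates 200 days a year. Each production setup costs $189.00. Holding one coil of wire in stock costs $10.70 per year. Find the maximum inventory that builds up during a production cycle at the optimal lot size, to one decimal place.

I_max ≈ 1,728.0 coils

Annual demand D = 572 × 200 = 114,400.
Production build-up factor (1 − d/p) = 1 − 572/2,190 = 0.7388.
Q* = √(2DS / (H(1 − d/p))) = √(2 × 114,400 × 189 / (10.7 × 0.7388)).
= √(43,243,200 / 7.9053) ≈ 2338.836.
Maximum inventory = Q*(1 − d/p) = 2338.836 × 0.7388 ≈ 1727.962.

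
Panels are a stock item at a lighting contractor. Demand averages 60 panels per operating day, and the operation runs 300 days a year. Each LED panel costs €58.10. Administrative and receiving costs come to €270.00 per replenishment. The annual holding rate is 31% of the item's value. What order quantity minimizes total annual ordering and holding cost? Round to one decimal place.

Annual demand D = 60 × 300 = 18,000.
Holding cost H = 0.31 × €58.10 = €18.0110 per unit per year.
EOQ = √(2DS / H) = √(2 × 18,000 × 270 / 18.011).
= √(9,720,000 / 18.011) = √539,670.2015 ≈ 734.622.

Q* ≈ 734.6 panels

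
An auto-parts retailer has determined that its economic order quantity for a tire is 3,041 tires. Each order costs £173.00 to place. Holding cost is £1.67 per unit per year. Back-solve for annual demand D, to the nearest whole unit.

D ≈ 44,635 tires per year

Squaring Q* = √(2DS/H) gives Q*² = 2DS/H.
From Q* = √(2DS/H): D = Q*²H / (2S) = 3,041² × 1.67 / (2 × 173) = 44634.761.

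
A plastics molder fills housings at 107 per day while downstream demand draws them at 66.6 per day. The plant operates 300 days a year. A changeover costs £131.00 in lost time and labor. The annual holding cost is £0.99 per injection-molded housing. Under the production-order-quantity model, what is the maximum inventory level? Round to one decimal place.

I_max ≈ 1,413.0 housings

Annual demand D = 66.6 × 300 = 19,980.
Production build-up factor (1 − d/p) = 1 − 66.6/107 = 0.3776.
Q* = √(2DS / (H(1 − d/p))) = √(2 × 19,980 × 131 / (0.99 × 0.3776)).
= √(5,234,760 / 0.3738) ≈ 3742.243.
Maximum inventory = Q*(1 − d/p) = 3742.243 × 0.3776 ≈ 1412.959.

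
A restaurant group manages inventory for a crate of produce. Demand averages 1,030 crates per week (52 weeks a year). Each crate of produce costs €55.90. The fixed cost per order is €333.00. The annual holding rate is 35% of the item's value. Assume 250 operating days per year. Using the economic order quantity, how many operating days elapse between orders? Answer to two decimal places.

T ≈ 6.30 days

Annual demand D = 1,030 × 52 = 53,560.
Holding cost H = 0.35 × €55.90 = €19.5650 per unit per year.
EOQ = √(2DS/H) = √(2 × 53,560 × 333 / 19.565) ≈ 1350.26.
Cycle time = Q*/D × 250 = 1350.26 / 53,560 × 250 ≈ 6.303 days.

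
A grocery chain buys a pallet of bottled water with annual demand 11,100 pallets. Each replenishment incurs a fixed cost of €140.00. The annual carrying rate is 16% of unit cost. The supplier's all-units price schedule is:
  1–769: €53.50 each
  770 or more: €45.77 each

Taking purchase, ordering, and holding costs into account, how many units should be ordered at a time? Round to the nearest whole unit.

Holding cost per unit per year at price C is H = 0.16·C.
For each price level, check whether its EOQ is feasible; otherwise the best quantity at that price is the breakpoint.
EOQ at €53.50 = 602.6 (feasible in tier 1): TC = 11,100×€53.50 + (11,100/602.6)×140 + (602.6/2)×0.16×€53.50 = €599,007.95.
EOQ at €45.77 = 651.5 < 770, so use break Q=770: TC = 11,100×€45.77 + (11,100/770.0)×140 + (770.0/2)×0.16×€45.77 = €512,884.61.
Lowest total cost is €512,884.61 at Q = 770.0.

Q* ≈ 770 pallets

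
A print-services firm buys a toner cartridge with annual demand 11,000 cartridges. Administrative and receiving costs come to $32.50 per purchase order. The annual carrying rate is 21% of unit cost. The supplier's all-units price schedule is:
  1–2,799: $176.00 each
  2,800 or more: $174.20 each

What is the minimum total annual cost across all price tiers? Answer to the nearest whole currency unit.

TC* ≈ $1,941,141

Holding cost per unit per year at price C is H = 0.21·C.
Evaluate total cost at each tier's feasible EOQ or, if the EOQ is below the tier, at the tier's minimum quantity.
EOQ at $176.00 = 139.1 (feasible in tier 1): TC = 11,000×$176.00 + (11,000/139.1)×32.5 + (139.1/2)×0.21×$176.00 = $1,941,140.66.
EOQ at $174.20 = 139.8 < 2800, so use break Q=2800: TC = 11,000×$174.20 + (11,000/2800.0)×32.5 + (2800.0/2)×0.21×$174.20 = $1,967,542.48.
Lowest total cost among the candidates is at Q = 139.1.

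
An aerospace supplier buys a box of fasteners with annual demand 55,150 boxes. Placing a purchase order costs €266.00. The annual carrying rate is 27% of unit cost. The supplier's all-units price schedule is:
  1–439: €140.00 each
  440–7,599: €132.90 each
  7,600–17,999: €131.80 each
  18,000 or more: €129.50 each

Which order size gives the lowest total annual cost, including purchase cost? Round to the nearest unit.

Q* ≈ 904 boxes

Holding cost per unit per year at price C is H = 0.27·C.
For each price level, check whether its EOQ is feasible; otherwise the best quantity at that price is the breakpoint.
Tier 1 (€140.00): EOQ = 881.0 exceeds tier's upper bound 439, so this tier is dominated.
EOQ at €132.90 = 904.2 (feasible in tier 2): TC = 55,150×€132.90 + (55,150/904.2)×266 + (904.2/2)×0.27×€132.90 = €7,361,881.88.
EOQ at €131.80 = 908.0 < 7600, so use break Q=7600: TC = 55,150×€131.80 + (55,150/7600.0)×266 + (7600.0/2)×0.27×€131.80 = €7,405,927.05.
EOQ at €129.50 = 916.0 < 18000, so use break Q=18000: TC = 55,150×€129.50 + (55,150/18000.0)×266 + (18000.0/2)×0.27×€129.50 = €7,457,424.99.
Lowest total cost is €7,361,881.88 at Q = 904.2.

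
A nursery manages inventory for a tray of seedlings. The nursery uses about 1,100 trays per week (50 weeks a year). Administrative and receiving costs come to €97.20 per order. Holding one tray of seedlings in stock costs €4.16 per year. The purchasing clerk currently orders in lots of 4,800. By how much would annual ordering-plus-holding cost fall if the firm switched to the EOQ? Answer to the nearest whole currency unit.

Annual demand D = 1,100 × 50 = 55,000.
EOQ = √(2DS/H) = √(2 × 55,000 × 97.2 / 4.16) ≈ 1603.18.
Cost at Q* = (D/Q*)S + (Q*/2)H = √(2DSH) ≈ €6,669.24.
Cost at Q = 4,800: (55,000/4,800)×97.2 + (4,800/2)×4.16 = €1,113.75 + €9,984.00 = €11,097.75.
Excess = €11,097.75 − €6,669.24 = €4,428.51.

Extra cost ≈ €4,429 per year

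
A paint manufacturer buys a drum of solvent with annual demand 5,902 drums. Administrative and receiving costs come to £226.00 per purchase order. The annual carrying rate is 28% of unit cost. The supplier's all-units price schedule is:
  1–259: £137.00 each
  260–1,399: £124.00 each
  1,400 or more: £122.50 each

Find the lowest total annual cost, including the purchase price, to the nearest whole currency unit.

TC* ≈ £741,472

Holding cost per unit per year at price C is H = 0.28·C.
Evaluate total cost at each tier's feasible EOQ or, if the EOQ is below the tier, at the tier's minimum quantity.
Tier 1 (£137.00): EOQ = 263.7 exceeds tier's upper bound 259, so this tier is dominated.
EOQ at £124.00 = 277.2 (feasible in tier 2): TC = 5,902×£124.00 + (5,902/277.2)×226 + (277.2/2)×0.28×£124.00 = £741,472.07.
EOQ at £122.50 = 278.9 < 1400, so use break Q=1400: TC = 5,902×£122.50 + (5,902/1400.0)×226 + (1400.0/2)×0.28×£122.50 = £747,957.75.
Lowest total cost among the candidates is at Q = 277.2.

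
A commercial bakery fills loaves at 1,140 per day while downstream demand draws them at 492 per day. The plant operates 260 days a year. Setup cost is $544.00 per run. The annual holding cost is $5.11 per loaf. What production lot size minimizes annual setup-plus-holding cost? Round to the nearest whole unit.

Annual demand D = 492 × 260 = 127,920.
Production build-up factor (1 − d/p) = 1 − 492/1,140 = 0.5684.
Q* = √(2DS / (H(1 − d/p))) = √(2 × 127,920 × 544 / (5.11 × 0.5684)).
= √(139,176,960 / 2.9046) ≈ 6922.104.

Q* ≈ 6,922 loaves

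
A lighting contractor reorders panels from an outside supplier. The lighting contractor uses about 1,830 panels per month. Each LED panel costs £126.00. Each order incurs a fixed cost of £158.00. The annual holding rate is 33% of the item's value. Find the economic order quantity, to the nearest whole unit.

Q* ≈ 409 panels

Annual demand D = 1,830 × 12 = 21,960.
Holding cost H = 0.33 × £126.00 = £41.5800 per unit per year.
EOQ = √(2DS / H) = √(2 × 21,960 × 158 / 41.58).
= √(6,939,360 / 41.58) = √166,891.7749 ≈ 408.524.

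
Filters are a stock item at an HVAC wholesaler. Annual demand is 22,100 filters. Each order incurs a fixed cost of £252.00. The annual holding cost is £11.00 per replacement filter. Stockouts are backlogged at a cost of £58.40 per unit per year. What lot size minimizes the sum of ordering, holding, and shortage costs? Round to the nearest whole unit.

Q* ≈ 1,097 filters

With planned backorders, Q* = √(2DS/H) · √((H+B)/B).
√(2DS/H) = √(2 × 22,100 × 252 / 11) = 1006.271.
√((H+B)/B) = √((11+58.4)/58.4) = 1.0901.
Q* ≈ 1096.954.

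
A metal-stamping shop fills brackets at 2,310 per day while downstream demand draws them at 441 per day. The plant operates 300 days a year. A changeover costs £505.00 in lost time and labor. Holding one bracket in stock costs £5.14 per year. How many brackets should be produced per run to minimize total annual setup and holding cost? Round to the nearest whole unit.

Annual demand D = 441 × 300 = 132,300.
Production build-up factor (1 − d/p) = 1 − 441/2,310 = 0.8091.
Q* = √(2DS / (H(1 − d/p))) = √(2 × 132,300 × 505 / (5.14 × 0.8091)).
= √(133,623,000 / 4.1587) ≈ 5668.399.

Q* ≈ 5,668 brackets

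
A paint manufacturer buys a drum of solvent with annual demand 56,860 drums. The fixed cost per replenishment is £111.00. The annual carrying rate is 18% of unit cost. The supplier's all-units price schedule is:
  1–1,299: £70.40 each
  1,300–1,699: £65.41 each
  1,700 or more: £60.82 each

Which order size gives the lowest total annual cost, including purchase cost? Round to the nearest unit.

Holding cost per unit per year at price C is H = 0.18·C.
For each price level, check whether its EOQ is feasible; otherwise the best quantity at that price is the breakpoint.
EOQ at £70.40 = 998.1 (feasible in tier 1): TC = 56,860×£70.40 + (56,860/998.1)×111 + (998.1/2)×0.18×£70.40 = £4,015,591.44.
EOQ at £65.41 = 1035.4 < 1300, so use break Q=1300: TC = 56,860×£65.41 + (56,860/1300.0)×111 + (1300.0/2)×0.18×£65.41 = £3,731,720.54.
EOQ at £60.82 = 1073.8 < 1700, so use break Q=1700: TC = 56,860×£60.82 + (56,860/1700.0)×111 + (1700.0/2)×0.18×£60.82 = £3,471,243.28.
Lowest total cost is £3,471,243.28 at Q = 1700.0.

Q* ≈ 1,700 drums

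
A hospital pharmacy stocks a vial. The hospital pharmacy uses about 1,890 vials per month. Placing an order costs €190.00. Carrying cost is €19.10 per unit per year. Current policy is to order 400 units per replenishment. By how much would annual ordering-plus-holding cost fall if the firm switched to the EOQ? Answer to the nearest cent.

Annual demand D = 1,890 × 12 = 22,680.
EOQ = √(2DS/H) = √(2 × 22,680 × 190 / 19.1) ≈ 671.73.
Cost at Q* = (D/Q*)S + (Q*/2)H = √(2DSH) ≈ €12,830.10.
Cost at Q = 400: (22,680/400)×190 + (400/2)×19.1 = €10,773.00 + €3,820.00 = €14,593.00.
Excess = €14,593.00 − €12,830.10 = €1,762.90.

Extra cost ≈ €1,762.90 per year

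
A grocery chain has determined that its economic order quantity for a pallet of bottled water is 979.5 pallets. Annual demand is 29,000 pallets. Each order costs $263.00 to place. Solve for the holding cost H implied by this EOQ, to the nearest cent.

H ≈ $15.90

The basic EOQ model gives Q* = √(2DS/H); rearrange for the unknown.
From Q* = √(2DS/H): H = 2DS / Q*² = 2 × 29,000 × 263 / 979.5² = 15.8992.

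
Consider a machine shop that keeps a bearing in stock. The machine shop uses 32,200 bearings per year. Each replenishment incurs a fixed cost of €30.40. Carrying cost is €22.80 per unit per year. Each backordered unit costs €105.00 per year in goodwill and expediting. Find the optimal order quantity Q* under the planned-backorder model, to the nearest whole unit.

Q* ≈ 323 bearings

With planned backorders, Q* = √(2DS/H) · √((H+B)/B).
√(2DS/H) = √(2 × 32,200 × 30.4 / 22.8) = 293.030.
√((H+B)/B) = √((22.8+105)/105) = 1.1032.
Q* ≈ 323.283.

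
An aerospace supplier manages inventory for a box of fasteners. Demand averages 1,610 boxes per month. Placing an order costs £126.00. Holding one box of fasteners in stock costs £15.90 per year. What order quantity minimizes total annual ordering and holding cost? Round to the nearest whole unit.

Q* ≈ 553 boxes

Annual demand D = 1,610 × 12 = 19,320.
EOQ = √(2DS / H) = √(2 × 19,320 × 126 / 15.9).
= √(4,868,640 / 15.9) = √306,203.7736 ≈ 553.357.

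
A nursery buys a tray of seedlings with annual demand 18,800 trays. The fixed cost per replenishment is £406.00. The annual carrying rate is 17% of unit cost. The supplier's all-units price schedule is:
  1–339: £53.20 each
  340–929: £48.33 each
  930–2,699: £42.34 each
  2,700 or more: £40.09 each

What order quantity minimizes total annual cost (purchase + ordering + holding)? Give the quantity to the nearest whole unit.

Q* ≈ 2,700 trays

Holding cost per unit per year at price C is H = 0.17·C.
Evaluate total cost at each tier's feasible EOQ or, if the EOQ is below the tier, at the tier's minimum quantity.
Tier 1 (£53.20): EOQ = 1299.2 exceeds tier's upper bound 339, so this tier is dominated.
Tier 2 (£48.33): EOQ = 1363.1 exceeds tier's upper bound 929, so this tier is dominated.
EOQ at £42.34 = 1456.3 (feasible in tier 3): TC = 18,800×£42.34 + (18,800/1456.3)×406 + (1456.3/2)×0.17×£42.34 = £806,474.31.
EOQ at £40.09 = 1496.6 < 2700, so use break Q=2700: TC = 18,800×£40.09 + (18,800/2700.0)×406 + (2700.0/2)×0.17×£40.09 = £765,719.62.
Lowest total cost is £765,719.62 at Q = 2700.0.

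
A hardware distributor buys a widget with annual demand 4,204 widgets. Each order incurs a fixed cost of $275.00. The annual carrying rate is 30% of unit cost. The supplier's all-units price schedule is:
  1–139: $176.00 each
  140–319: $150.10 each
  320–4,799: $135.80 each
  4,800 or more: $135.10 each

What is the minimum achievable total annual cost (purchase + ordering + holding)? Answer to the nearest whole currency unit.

Holding cost per unit per year at price C is H = 0.30·C.
Evaluate total cost at each tier's feasible EOQ or, if the EOQ is below the tier, at the tier's minimum quantity.
Tier 1 ($176.00): EOQ = 209.3 exceeds tier's upper bound 139, so this tier is dominated.
EOQ at $150.10 = 226.6 (feasible in tier 2): TC = 4,204×$150.10 + (4,204/226.6)×275 + (226.6/2)×0.30×$150.10 = $641,224.24.
EOQ at $135.80 = 238.2 < 320, so use break Q=320: TC = 4,204×$135.80 + (4,204/320.0)×275 + (320.0/2)×0.30×$135.80 = $581,034.41.
EOQ at $135.10 = 238.8 < 4800, so use break Q=4800: TC = 4,204×$135.10 + (4,204/4800.0)×275 + (4800.0/2)×0.30×$135.10 = $665,473.25.
Lowest total cost among the candidates is at Q = 320.0.

TC* ≈ $581,034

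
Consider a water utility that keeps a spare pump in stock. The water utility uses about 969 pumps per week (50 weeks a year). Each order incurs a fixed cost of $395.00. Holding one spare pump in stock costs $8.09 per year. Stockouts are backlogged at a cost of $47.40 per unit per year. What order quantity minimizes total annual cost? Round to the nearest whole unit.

Annual demand D = 969 × 50 = 48,450.
With planned backorders, Q* = √(2DS/H) · √((H+B)/B).
√(2DS/H) = √(2 × 48,450 × 395 / 8.09) = 2175.135.
√((H+B)/B) = √((8.09+47.4)/47.4) = 1.0820.
Q* ≈ 2353.447.

Q* ≈ 2,353 pumps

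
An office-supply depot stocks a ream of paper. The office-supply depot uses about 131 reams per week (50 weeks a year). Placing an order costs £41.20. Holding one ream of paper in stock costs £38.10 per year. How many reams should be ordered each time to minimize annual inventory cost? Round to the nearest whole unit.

Q* ≈ 119 reams

Annual demand D = 131 × 50 = 6,550.
EOQ = √(2DS / H) = √(2 × 6,550 × 41.2 / 38.1).
= √(539,720 / 38.1) = √14,165.8793 ≈ 119.020.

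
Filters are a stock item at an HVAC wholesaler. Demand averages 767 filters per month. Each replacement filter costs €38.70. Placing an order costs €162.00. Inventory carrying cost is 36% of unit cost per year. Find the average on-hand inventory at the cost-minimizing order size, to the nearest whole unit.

Average inventory ≈ 231 filters

Annual demand D = 767 × 12 = 9,204.
Holding cost H = 0.36 × €38.70 = €13.9320 per unit per year.
EOQ = √(2DS/H) = √(2 × 9,204 × 162 / 13.932) ≈ 462.65.
Average inventory = Q*/2 ≈ 462.65 / 2 = 231.326.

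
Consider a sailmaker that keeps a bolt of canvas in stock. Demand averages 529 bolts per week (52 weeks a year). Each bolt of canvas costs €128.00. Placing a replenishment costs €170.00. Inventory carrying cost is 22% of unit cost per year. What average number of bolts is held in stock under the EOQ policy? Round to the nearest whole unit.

Average inventory ≈ 288 bolts

Annual demand D = 529 × 52 = 27,508.
Holding cost H = 0.22 × €128.00 = €28.1600 per unit per year.
Q* = √(2DS/H) = √(2 × 27,508 × 170 / 28.16) ≈ 576.31.
Average inventory = Q*/2 ≈ 576.31 / 2 = 288.153.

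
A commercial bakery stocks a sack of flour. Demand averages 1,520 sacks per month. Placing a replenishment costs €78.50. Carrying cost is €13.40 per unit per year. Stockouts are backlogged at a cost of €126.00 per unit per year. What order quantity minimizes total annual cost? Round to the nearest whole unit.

Annual demand D = 1,520 × 12 = 18,240.
With planned backorders, Q* = √(2DS/H) · √((H+B)/B).
√(2DS/H) = √(2 × 18,240 × 78.5 / 13.4) = 462.285.
√((H+B)/B) = √((13.4+126)/126) = 1.0518.
Q* ≈ 486.246.

Q* ≈ 486 sacks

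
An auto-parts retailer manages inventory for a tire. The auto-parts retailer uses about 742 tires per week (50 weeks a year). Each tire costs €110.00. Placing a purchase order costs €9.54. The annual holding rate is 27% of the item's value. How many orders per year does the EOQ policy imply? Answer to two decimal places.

N ≈ 240.31 orders per year

Annual demand D = 742 × 50 = 37,100.
Holding cost H = 0.27 × €110.00 = €29.7000 per unit per year.
EOQ = √(2DS/H) = √(2 × 37,100 × 9.54 / 29.7) ≈ 154.38.
Orders per year = D / Q* = 37,100 / 154.38 ≈ 240.312.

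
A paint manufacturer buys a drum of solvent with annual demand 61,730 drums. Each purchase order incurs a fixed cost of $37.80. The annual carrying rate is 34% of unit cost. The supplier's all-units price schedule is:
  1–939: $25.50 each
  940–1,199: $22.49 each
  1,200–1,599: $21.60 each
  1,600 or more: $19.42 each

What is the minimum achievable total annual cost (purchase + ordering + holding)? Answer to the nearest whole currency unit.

TC* ≈ $1,205,537

Holding cost per unit per year at price C is H = 0.34·C.
Candidates are each tier's EOQ (if it falls in that tier) and each price-break quantity.
EOQ at $25.50 = 733.7 (feasible in tier 1): TC = 61,730×$25.50 + (61,730/733.7)×37.8 + (733.7/2)×0.34×$25.50 = $1,580,475.90.
EOQ at $22.49 = 781.2 < 940, so use break Q=940: TC = 61,730×$22.49 + (61,730/940.0)×37.8 + (940.0/2)×0.34×$22.49 = $1,394,383.94.
EOQ at $21.60 = 797.2 < 1200, so use break Q=1200: TC = 61,730×$21.60 + (61,730/1200.0)×37.8 + (1200.0/2)×0.34×$21.60 = $1,339,718.90.
EOQ at $19.42 = 840.7 < 1600, so use break Q=1600: TC = 61,730×$19.42 + (61,730/1600.0)×37.8 + (1600.0/2)×0.34×$19.42 = $1,205,537.21.
Lowest total cost among the candidates is at Q = 1600.0.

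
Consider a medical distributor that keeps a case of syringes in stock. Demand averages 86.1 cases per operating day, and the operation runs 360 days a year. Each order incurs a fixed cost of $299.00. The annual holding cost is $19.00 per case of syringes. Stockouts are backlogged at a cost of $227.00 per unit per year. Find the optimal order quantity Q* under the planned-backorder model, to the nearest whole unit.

Annual demand D = 86.1 × 360 = 30,996.
With planned backorders, Q* = √(2DS/H) · √((H+B)/B).
√(2DS/H) = √(2 × 30,996 × 299 / 19) = 987.704.
√((H+B)/B) = √((19+227)/227) = 1.0410.
Q* ≈ 1028.209.

Q* ≈ 1,028 cases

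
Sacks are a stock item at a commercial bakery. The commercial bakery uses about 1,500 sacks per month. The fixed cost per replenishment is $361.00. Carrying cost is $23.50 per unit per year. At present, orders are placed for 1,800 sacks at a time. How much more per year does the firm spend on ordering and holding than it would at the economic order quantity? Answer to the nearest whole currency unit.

Annual demand D = 1,500 × 12 = 18,000.
EOQ = √(2DS/H) = √(2 × 18,000 × 361 / 23.5) ≈ 743.65.
Cost at Q* = (D/Q*)S + (Q*/2)H = √(2DSH) ≈ $17,475.87.
Cost at Q = 1,800: (18,000/1,800)×361 + (1,800/2)×23.5 = $3,610.00 + $21,150.00 = $24,760.00.
Excess = $24,760.00 − $17,475.87 = $7,284.13.

Extra cost ≈ $7,284 per year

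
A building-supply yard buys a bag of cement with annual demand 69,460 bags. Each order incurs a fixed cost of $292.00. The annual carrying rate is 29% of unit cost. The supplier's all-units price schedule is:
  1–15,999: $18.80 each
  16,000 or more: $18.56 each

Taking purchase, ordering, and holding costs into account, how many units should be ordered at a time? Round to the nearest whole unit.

Holding cost per unit per year at price C is H = 0.29·C.
For each price level, check whether its EOQ is feasible; otherwise the best quantity at that price is the breakpoint.
EOQ at $18.80 = 2727.7 (feasible in tier 1): TC = 69,460×$18.80 + (69,460/2727.7)×292 + (2727.7/2)×0.29×$18.80 = $1,320,719.40.
EOQ at $18.56 = 2745.3 < 16000, so use break Q=16000: TC = 69,460×$18.56 + (69,460/16000.0)×292 + (16000.0/2)×0.29×$18.56 = $1,333,504.44.
Lowest total cost is $1,320,719.40 at Q = 2727.7.

Q* ≈ 2,728 bags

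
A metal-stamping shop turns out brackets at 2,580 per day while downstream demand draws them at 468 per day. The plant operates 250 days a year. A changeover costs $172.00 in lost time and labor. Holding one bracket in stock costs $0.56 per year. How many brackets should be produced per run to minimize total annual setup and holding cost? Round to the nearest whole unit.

Annual demand D = 468 × 250 = 117,000.
Production build-up factor (1 − d/p) = 1 − 468/2,580 = 0.8186.
Q* = √(2DS / (H(1 − d/p))) = √(2 × 117,000 × 172 / (0.56 × 0.8186)).
= √(40,248,000 / 0.4584) ≈ 9370.031.

Q* ≈ 9,370 brackets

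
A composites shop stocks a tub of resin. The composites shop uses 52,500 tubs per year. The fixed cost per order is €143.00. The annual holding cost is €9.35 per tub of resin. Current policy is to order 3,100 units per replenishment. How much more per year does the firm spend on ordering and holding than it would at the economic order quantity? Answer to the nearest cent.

Extra cost ≈ €5,065.64 per year

EOQ = √(2DS/H) = √(2 × 52,500 × 143 / 9.35) ≈ 1267.23.
Cost at Q* = (D/Q*)S + (Q*/2)H = √(2DSH) ≈ €11,848.64.
Cost at Q = 3,100: (52,500/3,100)×143 + (3,100/2)×9.35 = €2,421.77 + €14,492.50 = €16,914.27.
Excess = €16,914.27 − €11,848.64 = €5,065.64.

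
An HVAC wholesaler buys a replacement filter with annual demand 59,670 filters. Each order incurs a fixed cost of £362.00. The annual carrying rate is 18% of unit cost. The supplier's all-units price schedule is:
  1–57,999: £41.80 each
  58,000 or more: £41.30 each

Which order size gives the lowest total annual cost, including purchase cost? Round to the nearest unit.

Holding cost per unit per year at price C is H = 0.18·C.
Evaluate total cost at each tier's feasible EOQ or, if the EOQ is below the tier, at the tier's minimum quantity.
EOQ at £41.80 = 2396.2 (feasible in tier 1): TC = 59,670×£41.80 + (59,670/2396.2)×362 + (2396.2/2)×0.18×£41.80 = £2,512,235.00.
EOQ at £41.30 = 2410.7 < 58000, so use break Q=58000: TC = 59,670×£41.30 + (59,670/58000.0)×362 + (58000.0/2)×0.18×£41.30 = £2,680,329.42.
Lowest total cost is £2,512,235.00 at Q = 2396.2.

Q* ≈ 2,396 filters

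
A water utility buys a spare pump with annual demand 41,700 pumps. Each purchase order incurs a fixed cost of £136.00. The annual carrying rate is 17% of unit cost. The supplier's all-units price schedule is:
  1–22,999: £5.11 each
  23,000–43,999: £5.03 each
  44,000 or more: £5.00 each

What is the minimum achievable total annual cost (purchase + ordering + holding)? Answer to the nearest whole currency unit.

TC* ≈ £216,226

Holding cost per unit per year at price C is H = 0.17·C.
Evaluate total cost at each tier's feasible EOQ or, if the EOQ is below the tier, at the tier's minimum quantity.
EOQ at £5.11 = 3613.4 (feasible in tier 1): TC = 41,700×£5.11 + (41,700/3613.4)×136 + (3613.4/2)×0.17×£5.11 = £216,225.97.
EOQ at £5.03 = 3642.0 < 23000, so use break Q=23000: TC = 41,700×£5.03 + (41,700/23000.0)×136 + (23000.0/2)×0.17×£5.03 = £219,831.22.
EOQ at £5.00 = 3652.9 < 44000, so use break Q=44000: TC = 41,700×£5.00 + (41,700/44000.0)×136 + (44000.0/2)×0.17×£5.00 = £227,328.89.
Lowest total cost among the candidates is at Q = 3613.4.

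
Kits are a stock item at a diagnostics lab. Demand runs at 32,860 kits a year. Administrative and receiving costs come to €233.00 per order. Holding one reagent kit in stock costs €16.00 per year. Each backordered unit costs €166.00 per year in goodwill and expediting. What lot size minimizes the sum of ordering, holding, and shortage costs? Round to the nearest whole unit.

With planned backorders, Q* = √(2DS/H) · √((H+B)/B).
√(2DS/H) = √(2 × 32,860 × 233 / 16) = 978.288.
√((H+B)/B) = √((16+166)/166) = 1.0471.
Q* ≈ 1024.350.

Q* ≈ 1,024 kits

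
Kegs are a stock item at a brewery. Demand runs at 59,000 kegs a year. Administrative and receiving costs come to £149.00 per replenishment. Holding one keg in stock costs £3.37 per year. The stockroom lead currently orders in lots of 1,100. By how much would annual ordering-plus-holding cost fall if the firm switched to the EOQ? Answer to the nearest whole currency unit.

EOQ = √(2DS/H) = √(2 × 59,000 × 149 / 3.37) ≈ 2284.12.
Cost at Q* = (D/Q*)S + (Q*/2)H = √(2DSH) ≈ £7,697.49.
Cost at Q = 1,100: (59,000/1,100)×149 + (1,100/2)×3.37 = £7,991.82 + £1,853.50 = £9,845.32.
Excess = £9,845.32 − £7,697.49 = £2,147.83.

Extra cost ≈ £2,148 per year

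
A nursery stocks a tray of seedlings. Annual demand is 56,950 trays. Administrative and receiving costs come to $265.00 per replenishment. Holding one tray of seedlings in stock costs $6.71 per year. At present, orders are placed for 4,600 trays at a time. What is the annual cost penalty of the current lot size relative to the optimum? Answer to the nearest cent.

Extra cost ≈ $4,482.47 per year

EOQ = √(2DS/H) = √(2 × 56,950 × 265 / 6.71) ≈ 2120.92.
Cost at Q* = (D/Q*)S + (Q*/2)H = √(2DSH) ≈ $14,231.35.
Cost at Q = 4,600: (56,950/4,600)×265 + (4,600/2)×6.71 = $3,280.82 + $15,433.00 = $18,713.82.
Excess = $18,713.82 − $14,231.35 = $4,482.47.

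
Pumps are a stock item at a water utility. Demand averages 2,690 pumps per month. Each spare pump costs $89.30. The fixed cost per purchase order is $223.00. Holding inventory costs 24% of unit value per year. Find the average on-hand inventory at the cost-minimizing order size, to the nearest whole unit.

Annual demand D = 2,690 × 12 = 32,280.
Holding cost H = 0.24 × $89.30 = $21.4320 per unit per year.
EOQ = √(2DS/H) = √(2 × 32,280 × 223 / 21.432) ≈ 819.60.
Average inventory = Q*/2 ≈ 819.60 / 2 = 409.801.

Average inventory ≈ 410 pumps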